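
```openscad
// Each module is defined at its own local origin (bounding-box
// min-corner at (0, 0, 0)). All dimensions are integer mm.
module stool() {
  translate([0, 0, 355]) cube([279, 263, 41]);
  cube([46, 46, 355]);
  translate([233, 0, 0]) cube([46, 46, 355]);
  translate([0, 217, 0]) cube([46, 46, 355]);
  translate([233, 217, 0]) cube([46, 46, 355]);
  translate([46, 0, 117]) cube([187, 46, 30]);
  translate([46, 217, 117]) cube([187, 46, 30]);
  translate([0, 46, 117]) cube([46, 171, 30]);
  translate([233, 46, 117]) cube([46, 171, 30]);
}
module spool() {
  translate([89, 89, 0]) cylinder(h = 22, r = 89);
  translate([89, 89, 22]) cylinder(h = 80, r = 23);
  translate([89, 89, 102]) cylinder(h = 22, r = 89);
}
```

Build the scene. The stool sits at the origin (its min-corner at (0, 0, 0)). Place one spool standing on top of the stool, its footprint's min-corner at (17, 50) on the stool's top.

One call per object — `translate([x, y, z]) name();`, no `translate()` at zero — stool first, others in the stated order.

stool();
translate([17, 50, 396]) spool();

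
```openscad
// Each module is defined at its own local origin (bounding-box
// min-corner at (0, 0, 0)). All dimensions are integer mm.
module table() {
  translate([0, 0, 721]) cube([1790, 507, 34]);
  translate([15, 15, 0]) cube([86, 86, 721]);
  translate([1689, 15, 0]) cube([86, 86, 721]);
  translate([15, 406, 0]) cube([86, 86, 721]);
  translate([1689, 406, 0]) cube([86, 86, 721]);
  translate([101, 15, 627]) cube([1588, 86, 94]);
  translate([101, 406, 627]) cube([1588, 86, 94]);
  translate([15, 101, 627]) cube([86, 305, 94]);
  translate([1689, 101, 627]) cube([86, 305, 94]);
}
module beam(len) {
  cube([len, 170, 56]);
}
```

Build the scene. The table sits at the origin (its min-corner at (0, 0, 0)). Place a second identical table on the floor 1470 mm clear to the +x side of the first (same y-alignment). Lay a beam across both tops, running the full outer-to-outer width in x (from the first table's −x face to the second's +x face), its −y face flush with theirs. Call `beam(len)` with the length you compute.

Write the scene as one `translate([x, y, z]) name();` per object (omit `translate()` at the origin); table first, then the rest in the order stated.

table();
translate([3260, 0, 0]) table();
translate([0, 0, 755]) beam(5050);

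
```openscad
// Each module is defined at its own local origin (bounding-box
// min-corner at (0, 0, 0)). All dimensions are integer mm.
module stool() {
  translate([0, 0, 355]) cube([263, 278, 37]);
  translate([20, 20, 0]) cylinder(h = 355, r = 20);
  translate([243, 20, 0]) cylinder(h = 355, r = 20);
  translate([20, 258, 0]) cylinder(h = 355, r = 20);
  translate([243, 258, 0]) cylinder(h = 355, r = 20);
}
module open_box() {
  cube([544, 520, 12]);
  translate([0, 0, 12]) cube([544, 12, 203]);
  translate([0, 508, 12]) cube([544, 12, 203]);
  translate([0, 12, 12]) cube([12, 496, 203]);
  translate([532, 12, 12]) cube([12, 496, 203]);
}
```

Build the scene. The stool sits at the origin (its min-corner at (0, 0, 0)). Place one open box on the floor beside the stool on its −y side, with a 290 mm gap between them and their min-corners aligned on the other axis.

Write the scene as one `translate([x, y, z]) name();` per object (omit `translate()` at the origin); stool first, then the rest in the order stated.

stool();
translate([0, -810, 0]) open_box();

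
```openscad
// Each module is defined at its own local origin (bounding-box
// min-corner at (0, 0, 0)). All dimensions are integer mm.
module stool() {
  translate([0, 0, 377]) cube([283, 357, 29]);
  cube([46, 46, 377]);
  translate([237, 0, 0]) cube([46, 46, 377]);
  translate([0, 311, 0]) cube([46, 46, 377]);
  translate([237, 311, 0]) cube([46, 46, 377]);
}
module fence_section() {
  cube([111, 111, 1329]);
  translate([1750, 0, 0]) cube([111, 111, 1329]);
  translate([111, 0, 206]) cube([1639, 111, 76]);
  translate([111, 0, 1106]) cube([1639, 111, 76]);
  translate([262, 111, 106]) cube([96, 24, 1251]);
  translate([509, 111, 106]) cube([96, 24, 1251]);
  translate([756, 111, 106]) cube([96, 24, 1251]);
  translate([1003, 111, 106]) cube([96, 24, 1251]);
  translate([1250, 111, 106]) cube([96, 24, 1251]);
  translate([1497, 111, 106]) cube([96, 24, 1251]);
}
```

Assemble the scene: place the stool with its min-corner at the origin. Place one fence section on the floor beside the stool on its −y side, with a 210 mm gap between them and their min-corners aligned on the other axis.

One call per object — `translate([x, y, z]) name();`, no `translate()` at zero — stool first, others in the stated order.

stool();
translate([0, -345, 0]) fence_section();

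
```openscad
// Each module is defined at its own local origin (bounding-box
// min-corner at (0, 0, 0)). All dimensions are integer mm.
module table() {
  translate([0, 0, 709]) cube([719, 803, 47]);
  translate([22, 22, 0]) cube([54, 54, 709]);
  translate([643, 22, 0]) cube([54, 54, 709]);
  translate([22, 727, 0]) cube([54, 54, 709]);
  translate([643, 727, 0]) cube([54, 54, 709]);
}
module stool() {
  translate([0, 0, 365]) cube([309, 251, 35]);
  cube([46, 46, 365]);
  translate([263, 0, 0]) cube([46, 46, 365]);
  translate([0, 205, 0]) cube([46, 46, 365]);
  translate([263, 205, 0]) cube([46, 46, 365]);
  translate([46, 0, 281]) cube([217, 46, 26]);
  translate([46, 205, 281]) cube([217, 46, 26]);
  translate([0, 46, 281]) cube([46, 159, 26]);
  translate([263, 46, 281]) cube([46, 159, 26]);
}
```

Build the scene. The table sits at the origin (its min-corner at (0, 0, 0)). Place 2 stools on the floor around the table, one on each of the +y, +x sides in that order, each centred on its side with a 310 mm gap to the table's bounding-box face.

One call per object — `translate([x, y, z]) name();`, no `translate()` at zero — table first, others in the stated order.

table();
translate([205, 1113, 0]) stool();
translate([1029, 276, 0]) stool();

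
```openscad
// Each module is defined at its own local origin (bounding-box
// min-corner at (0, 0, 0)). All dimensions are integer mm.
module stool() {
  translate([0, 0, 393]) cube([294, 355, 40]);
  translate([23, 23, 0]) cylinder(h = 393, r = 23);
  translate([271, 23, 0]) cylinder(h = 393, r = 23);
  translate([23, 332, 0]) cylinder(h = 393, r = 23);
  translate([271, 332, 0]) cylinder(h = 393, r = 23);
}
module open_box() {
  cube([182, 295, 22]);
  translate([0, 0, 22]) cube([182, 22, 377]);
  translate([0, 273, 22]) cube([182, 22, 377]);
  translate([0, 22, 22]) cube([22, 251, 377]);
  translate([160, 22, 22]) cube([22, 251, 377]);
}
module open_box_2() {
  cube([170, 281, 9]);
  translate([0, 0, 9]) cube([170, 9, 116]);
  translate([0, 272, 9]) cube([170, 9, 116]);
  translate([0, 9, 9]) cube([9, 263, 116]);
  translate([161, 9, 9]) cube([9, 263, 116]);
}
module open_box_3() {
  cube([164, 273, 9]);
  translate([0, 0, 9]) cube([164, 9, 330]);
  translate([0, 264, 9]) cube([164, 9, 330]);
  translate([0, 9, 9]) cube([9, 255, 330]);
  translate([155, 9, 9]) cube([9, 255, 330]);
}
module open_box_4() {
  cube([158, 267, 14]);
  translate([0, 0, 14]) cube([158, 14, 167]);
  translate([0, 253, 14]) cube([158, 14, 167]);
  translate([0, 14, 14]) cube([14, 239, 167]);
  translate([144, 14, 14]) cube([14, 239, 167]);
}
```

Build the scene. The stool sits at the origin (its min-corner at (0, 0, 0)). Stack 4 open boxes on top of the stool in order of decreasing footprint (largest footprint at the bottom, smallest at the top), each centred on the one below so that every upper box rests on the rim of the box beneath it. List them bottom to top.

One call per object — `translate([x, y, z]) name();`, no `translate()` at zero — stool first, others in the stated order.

stool();
translate([56, 30, 433]) open_box();
translate([62, 37, 832]) open_box_2();
translate([65, 41, 957]) open_box_3();
translate([68, 44, 1296]) open_box_4();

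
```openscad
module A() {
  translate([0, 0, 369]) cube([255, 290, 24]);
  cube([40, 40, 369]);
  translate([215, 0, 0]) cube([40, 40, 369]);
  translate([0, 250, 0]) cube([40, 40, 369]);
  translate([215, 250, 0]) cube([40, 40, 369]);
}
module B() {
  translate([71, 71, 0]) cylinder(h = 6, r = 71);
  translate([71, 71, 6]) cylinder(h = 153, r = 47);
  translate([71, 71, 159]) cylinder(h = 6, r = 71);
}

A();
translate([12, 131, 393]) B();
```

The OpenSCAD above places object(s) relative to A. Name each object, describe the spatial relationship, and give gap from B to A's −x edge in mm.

A is a stool. B is a spool. The spool is on top of the stool. The gap from the spool to the stool's −x edge is 12 mm.

The spool's min-x is at 12; the stool's min-x is 0; gap = 12 mm.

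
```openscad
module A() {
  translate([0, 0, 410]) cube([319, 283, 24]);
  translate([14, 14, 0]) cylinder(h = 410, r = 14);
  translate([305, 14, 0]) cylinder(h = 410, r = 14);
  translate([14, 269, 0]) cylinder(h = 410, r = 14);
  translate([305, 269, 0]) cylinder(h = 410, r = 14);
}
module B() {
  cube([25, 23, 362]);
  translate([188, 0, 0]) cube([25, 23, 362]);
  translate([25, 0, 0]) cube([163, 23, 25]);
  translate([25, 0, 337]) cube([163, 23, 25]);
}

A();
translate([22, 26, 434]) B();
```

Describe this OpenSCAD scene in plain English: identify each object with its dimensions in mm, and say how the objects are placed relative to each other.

A is a four-legged stool. The seat is 319×283 mm, 24 mm thick, top at z = 434 mm. It stands on four round legs, each 28 mm in diameter, from z = 0 to the seat underside, each leg's axis is inset half a diameter from the nearest pair of seat edges (so the leg's bounding box is flush with the corner).

B is a rectangular picture frame lying in the x–z plane (depth along y). The opening is 163 mm wide (x) by 312 mm tall (z), surrounded by a border 25 mm wide on all four sides. The frame is 23 mm deep and is made of two full-height vertical stiles with two horizontal rails fitted between them.

The picture frame is on top of the stool.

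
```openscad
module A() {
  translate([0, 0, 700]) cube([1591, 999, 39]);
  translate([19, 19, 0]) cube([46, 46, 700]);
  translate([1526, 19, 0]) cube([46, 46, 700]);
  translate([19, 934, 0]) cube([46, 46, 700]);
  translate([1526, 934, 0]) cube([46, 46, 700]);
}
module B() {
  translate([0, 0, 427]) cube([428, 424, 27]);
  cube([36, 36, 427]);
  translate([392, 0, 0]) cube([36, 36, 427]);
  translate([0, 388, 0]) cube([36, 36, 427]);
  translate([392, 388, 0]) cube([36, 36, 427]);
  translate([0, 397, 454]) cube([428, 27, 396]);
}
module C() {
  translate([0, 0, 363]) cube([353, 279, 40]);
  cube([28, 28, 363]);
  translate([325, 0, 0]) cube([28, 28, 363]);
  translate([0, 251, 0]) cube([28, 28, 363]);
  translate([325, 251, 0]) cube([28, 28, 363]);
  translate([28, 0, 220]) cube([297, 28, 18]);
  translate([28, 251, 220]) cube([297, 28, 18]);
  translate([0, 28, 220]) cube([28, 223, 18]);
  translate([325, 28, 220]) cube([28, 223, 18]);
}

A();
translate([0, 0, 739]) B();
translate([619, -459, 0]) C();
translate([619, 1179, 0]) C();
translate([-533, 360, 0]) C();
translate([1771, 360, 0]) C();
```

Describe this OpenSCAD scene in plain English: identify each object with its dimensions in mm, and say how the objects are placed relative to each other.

A is a table: top 1591 mm (x) × 999 mm (y), 39 mm thick, upper face at z = 739 mm, on four 46×46 mm square legs, each inset 19 mm from the nearest pair of top edges, running from z = 0 to the bottom of the top.

B is a chair: 428×424 mm seat, 27 mm thick, top at z = 454 mm, on four 36 mm square corner legs flush with the seat edges. A 27 mm thick backrest slab spans the full seat width, extending 396 mm above the seat top, its back face flush with the seat's +y edge.

C is a four-legged stool. The seat is 353×279 mm, 40 mm thick, top at z = 403 mm. It stands on four square legs, each 28×28 mm in cross-section, from z = 0 to the seat underside, each flush with a corner of the seat. Four stretchers, 28 mm wide and 18 mm tall, connect adjacent legs with their undersides at z = 220 mm, each running between the inner faces of the legs it joins and aligned with the legs' outer faces on the other axis.

The chair is on top of the table. Four stools sit around the table at the −y, +y, −x, +x sides.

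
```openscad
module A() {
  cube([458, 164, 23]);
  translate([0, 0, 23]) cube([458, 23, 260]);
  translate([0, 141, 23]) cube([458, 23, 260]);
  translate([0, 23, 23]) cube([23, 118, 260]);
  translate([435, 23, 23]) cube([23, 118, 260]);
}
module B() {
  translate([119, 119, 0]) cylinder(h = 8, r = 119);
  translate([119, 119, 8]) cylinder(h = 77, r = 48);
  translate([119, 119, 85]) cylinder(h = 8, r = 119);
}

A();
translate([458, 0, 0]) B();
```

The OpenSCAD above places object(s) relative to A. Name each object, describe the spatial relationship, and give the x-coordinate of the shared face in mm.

A is an open box. B is a spool. The spool is against the open box's +x side, with their −y faces flush. The x-coordinate of the shared face is 458 mm.

The open box's +x face and the spool's −x face are both at x = 458 mm.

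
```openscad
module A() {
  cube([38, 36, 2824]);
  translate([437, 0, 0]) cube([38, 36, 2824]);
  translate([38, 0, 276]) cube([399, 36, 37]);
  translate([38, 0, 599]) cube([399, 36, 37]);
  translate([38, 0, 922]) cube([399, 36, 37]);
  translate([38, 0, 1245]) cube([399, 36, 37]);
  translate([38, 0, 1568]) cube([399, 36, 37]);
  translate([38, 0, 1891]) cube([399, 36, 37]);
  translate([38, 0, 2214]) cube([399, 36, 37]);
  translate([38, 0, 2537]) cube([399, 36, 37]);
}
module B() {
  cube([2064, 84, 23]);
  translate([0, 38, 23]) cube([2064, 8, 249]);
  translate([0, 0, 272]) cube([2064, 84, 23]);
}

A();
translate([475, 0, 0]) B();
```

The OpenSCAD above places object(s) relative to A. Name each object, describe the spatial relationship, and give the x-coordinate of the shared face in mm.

The ladder's +x face and the I-beam's −x face are both at x = 475 mm.

A is a ladder. B is an I-beam. The I-beam is against the ladder's +x side, with their −y faces flush. The x-coordinate of the shared face is 475 mm.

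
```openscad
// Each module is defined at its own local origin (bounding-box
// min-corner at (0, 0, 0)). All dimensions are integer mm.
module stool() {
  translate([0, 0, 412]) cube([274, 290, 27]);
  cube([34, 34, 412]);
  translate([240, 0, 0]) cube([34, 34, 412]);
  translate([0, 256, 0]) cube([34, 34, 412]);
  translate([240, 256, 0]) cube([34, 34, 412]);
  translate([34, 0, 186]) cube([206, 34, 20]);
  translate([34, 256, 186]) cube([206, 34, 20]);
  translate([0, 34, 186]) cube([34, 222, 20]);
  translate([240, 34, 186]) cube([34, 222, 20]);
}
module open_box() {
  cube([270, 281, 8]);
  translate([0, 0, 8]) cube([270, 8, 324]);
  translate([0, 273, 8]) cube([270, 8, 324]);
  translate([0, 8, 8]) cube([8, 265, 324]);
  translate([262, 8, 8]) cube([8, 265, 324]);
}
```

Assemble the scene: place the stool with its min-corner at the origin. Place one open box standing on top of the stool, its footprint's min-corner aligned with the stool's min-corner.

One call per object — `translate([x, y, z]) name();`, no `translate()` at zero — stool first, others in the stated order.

stool();
translate([0, 0, 439]) open_box();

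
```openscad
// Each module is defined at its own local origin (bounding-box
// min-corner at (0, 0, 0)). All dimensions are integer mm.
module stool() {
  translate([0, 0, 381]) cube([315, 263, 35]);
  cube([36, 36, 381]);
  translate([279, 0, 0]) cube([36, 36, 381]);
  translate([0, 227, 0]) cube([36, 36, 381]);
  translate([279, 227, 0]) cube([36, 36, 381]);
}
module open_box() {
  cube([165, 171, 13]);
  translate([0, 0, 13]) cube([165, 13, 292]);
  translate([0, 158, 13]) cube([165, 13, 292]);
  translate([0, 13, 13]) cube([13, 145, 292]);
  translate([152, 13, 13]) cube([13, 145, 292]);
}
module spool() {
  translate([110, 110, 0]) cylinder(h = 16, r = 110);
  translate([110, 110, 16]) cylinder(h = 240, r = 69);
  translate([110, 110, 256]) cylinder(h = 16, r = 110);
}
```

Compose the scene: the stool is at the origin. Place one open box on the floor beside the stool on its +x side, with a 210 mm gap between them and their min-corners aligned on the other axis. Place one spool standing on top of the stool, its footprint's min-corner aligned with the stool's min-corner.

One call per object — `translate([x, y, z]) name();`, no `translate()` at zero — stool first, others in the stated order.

stool();
translate([525, 0, 0]) open_box();
translate([0, 0, 416]) spool();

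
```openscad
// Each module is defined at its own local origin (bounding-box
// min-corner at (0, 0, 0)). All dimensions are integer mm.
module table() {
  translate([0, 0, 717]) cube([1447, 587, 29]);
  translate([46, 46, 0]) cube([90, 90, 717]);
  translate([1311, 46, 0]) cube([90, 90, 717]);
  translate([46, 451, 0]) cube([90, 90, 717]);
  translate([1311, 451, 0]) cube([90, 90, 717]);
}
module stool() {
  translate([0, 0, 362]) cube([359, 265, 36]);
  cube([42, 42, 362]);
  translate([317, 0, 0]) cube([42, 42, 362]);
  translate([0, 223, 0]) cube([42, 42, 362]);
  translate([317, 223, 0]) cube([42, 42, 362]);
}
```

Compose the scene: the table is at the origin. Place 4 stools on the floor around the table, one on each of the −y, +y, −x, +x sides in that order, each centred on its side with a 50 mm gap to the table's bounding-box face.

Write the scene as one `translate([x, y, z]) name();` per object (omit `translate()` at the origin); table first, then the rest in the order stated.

table();
translate([544, -315, 0]) stool();
translate([544, 637, 0]) stool();
translate([-409, 161, 0]) stool();
translate([1497, 161, 0]) stool();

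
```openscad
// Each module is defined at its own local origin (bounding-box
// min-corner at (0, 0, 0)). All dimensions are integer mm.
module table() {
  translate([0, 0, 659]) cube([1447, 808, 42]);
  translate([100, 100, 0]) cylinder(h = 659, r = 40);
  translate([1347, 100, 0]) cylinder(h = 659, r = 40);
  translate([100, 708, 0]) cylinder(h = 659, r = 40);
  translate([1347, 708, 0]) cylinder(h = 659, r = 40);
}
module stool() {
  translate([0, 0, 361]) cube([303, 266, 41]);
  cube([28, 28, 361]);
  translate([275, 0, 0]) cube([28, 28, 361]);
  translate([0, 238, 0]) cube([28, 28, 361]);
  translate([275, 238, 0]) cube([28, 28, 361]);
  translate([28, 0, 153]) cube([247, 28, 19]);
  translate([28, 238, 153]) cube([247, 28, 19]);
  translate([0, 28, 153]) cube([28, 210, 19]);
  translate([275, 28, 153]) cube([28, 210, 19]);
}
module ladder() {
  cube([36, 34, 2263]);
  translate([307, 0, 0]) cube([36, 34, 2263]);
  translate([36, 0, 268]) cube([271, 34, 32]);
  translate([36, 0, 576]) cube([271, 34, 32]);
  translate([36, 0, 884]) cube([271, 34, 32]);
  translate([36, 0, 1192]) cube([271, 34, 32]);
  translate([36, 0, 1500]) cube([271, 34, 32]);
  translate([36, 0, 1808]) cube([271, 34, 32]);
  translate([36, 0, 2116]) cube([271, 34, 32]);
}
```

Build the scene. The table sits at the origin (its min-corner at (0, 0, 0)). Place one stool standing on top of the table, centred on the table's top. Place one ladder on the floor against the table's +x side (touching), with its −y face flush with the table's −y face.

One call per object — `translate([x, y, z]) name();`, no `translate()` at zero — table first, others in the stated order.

table();
translate([572, 271, 701]) stool();
translate([1447, 0, 0]) ladder();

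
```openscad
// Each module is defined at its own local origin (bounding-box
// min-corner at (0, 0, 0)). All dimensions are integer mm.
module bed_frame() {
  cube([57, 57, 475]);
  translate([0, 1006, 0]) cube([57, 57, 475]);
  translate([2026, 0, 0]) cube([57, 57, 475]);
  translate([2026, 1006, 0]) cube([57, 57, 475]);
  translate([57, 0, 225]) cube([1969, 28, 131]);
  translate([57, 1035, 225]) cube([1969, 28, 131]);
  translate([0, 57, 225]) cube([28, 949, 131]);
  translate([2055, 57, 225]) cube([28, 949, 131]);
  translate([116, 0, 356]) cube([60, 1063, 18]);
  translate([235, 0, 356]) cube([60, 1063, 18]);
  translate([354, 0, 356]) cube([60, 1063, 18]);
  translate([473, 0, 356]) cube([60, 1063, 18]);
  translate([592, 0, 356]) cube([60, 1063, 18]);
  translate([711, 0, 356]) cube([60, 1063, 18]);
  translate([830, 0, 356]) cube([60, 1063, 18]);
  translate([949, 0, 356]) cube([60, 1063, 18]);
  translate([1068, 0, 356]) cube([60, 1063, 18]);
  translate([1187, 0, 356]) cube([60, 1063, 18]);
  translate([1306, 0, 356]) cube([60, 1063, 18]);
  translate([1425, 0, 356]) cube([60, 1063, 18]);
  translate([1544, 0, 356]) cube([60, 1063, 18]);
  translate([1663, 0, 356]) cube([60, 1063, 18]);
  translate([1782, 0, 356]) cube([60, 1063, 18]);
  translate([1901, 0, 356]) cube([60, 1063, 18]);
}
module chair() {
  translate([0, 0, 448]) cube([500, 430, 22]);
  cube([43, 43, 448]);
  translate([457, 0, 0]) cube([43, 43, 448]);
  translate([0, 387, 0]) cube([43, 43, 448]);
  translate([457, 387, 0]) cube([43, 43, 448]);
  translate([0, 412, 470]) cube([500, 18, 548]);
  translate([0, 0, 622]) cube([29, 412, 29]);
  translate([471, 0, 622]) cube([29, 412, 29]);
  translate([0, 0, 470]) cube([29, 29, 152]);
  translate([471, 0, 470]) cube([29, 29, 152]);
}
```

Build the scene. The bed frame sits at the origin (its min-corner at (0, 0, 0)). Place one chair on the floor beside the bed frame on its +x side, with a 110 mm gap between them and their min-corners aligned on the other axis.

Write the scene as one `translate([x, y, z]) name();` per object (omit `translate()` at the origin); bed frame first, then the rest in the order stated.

bed_frame();
translate([2193, 0, 0]) chair();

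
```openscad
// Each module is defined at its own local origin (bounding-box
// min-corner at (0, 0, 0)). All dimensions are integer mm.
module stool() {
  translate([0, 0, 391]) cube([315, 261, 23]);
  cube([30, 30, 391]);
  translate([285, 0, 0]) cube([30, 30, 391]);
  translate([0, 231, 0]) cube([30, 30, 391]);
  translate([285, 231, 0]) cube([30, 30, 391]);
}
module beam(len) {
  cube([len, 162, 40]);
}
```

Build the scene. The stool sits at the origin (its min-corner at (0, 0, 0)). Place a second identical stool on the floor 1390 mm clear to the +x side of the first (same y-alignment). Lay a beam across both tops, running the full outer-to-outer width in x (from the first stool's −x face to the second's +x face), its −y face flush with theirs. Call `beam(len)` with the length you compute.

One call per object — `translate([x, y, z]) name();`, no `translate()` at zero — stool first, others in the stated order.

stool();
translate([1705, 0, 0]) stool();
translate([0, 0, 414]) beam(2020);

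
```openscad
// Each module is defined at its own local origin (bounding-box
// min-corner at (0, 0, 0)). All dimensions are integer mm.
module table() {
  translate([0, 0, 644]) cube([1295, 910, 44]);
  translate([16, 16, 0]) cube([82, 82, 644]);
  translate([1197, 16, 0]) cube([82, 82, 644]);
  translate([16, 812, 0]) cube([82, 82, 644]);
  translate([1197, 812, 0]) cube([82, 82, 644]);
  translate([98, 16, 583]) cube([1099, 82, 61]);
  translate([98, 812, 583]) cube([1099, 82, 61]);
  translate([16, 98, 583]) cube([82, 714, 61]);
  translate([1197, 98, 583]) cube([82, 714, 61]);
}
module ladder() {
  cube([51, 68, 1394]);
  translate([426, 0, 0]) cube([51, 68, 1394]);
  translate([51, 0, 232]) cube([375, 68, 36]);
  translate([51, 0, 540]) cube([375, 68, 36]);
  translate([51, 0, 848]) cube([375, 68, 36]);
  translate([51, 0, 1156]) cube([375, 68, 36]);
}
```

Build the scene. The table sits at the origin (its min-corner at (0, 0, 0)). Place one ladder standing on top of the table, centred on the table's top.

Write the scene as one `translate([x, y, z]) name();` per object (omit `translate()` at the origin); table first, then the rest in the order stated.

table();
translate([409, 421, 688]) ladder();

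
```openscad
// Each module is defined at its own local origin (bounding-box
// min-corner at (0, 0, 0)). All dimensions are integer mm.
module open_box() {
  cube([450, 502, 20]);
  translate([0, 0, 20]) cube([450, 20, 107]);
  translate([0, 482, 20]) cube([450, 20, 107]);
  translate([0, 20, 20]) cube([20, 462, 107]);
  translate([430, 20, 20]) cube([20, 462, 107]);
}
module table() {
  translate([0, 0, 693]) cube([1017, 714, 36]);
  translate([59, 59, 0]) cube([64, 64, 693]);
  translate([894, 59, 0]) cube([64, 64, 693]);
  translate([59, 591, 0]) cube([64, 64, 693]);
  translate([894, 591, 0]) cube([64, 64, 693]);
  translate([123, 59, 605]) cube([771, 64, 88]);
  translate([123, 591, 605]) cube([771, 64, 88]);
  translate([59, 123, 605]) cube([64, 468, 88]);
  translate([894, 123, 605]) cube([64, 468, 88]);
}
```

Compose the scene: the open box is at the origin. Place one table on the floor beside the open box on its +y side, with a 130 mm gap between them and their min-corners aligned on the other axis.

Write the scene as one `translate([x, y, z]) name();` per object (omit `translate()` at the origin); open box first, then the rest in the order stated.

open_box();
translate([0, 632, 0]) table();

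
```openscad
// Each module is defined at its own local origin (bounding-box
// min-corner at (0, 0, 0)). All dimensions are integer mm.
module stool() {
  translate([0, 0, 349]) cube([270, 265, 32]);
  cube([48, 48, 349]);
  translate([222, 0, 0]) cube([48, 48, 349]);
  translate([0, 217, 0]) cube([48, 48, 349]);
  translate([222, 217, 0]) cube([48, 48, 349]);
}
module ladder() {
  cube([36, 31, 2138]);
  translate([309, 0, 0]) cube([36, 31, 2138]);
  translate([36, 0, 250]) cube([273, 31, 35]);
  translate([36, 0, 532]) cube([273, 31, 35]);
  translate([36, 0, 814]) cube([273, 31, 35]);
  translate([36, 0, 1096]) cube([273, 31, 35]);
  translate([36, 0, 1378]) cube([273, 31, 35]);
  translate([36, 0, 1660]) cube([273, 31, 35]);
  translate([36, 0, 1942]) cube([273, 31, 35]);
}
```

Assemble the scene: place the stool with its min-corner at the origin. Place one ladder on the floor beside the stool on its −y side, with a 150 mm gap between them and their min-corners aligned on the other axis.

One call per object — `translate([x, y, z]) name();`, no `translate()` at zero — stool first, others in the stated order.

stool();
translate([0, -181, 0]) ladder();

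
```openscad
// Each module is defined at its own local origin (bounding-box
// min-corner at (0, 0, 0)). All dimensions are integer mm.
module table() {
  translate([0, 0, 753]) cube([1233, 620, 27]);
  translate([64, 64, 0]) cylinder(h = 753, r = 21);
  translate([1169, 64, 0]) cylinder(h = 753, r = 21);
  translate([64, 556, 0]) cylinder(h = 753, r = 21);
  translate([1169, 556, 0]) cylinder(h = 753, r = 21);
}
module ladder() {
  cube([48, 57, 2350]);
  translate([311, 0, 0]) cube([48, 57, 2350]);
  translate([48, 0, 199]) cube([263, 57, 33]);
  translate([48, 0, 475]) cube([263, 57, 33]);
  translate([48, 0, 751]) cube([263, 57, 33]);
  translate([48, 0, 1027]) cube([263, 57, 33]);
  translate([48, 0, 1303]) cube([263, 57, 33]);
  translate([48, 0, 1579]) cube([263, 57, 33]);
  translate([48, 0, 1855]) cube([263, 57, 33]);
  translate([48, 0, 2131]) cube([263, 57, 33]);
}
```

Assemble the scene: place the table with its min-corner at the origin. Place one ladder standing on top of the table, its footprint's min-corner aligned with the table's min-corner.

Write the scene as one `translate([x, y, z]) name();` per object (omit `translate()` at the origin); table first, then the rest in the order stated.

table();
translate([0, 0, 780]) ladder();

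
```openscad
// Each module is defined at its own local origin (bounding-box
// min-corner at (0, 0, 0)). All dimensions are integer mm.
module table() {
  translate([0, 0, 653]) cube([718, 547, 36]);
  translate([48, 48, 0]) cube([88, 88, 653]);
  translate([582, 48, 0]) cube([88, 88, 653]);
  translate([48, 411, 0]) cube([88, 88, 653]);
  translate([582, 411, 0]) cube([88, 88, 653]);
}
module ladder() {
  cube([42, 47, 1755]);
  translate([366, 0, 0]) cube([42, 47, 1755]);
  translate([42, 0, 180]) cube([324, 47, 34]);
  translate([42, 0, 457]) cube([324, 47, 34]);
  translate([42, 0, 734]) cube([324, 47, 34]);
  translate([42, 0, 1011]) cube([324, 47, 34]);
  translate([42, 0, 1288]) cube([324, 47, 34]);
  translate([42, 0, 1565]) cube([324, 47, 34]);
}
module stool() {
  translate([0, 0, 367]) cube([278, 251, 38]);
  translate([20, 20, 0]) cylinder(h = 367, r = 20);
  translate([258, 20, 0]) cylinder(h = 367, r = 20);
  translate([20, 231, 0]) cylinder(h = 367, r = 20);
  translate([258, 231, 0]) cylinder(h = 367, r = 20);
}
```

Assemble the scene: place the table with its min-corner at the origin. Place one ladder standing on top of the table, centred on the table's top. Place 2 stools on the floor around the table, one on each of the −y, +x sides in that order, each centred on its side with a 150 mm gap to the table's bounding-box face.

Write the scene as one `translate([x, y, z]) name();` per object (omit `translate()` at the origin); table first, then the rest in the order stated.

table();
translate([155, 250, 689]) ladder();
translate([220, -401, 0]) stool();
translate([868, 148, 0]) stool();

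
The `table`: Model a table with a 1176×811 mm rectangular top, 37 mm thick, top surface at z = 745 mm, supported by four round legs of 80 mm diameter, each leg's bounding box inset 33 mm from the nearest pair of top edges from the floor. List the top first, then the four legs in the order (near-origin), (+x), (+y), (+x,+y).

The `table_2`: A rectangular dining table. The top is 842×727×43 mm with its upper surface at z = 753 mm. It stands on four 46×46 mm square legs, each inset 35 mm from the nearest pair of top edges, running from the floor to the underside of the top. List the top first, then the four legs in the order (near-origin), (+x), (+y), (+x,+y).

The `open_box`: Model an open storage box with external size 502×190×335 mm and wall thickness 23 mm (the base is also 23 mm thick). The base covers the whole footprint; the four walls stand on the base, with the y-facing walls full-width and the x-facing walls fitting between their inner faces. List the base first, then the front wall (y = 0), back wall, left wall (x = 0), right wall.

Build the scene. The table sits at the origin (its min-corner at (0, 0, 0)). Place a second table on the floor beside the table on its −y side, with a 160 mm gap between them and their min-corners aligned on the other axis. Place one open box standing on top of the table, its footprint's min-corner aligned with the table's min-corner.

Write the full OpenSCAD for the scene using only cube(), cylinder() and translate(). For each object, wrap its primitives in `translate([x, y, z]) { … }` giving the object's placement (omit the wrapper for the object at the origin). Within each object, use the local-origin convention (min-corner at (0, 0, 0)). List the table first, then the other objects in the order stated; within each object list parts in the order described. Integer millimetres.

translate([0, 0, 708]) cube([1176, 811, 37]);
translate([73, 73, 0]) cylinder(h = 708, r = 40);
translate([1103, 73, 0]) cylinder(h = 708, r = 40);
translate([73, 738, 0]) cylinder(h = 708, r = 40);
translate([1103, 738, 0]) cylinder(h = 708, r = 40);
translate([0, -887, 0]) {
  translate([0, 0, 710]) cube([842, 727, 43]);
  translate([35, 35, 0]) cube([46, 46, 710]);
  translate([761, 35, 0]) cube([46, 46, 710]);
  translate([35, 646, 0]) cube([46, 46, 710]);
  translate([761, 646, 0]) cube([46, 46, 710]);
}
translate([0, 0, 745]) {
  cube([502, 190, 23]);
  translate([0, 0, 23]) cube([502, 23, 312]);
  translate([0, 167, 23]) cube([502, 23, 312]);
  translate([0, 23, 23]) cube([23, 144, 312]);
  translate([479, 23, 23]) cube([23, 144, 312]);
}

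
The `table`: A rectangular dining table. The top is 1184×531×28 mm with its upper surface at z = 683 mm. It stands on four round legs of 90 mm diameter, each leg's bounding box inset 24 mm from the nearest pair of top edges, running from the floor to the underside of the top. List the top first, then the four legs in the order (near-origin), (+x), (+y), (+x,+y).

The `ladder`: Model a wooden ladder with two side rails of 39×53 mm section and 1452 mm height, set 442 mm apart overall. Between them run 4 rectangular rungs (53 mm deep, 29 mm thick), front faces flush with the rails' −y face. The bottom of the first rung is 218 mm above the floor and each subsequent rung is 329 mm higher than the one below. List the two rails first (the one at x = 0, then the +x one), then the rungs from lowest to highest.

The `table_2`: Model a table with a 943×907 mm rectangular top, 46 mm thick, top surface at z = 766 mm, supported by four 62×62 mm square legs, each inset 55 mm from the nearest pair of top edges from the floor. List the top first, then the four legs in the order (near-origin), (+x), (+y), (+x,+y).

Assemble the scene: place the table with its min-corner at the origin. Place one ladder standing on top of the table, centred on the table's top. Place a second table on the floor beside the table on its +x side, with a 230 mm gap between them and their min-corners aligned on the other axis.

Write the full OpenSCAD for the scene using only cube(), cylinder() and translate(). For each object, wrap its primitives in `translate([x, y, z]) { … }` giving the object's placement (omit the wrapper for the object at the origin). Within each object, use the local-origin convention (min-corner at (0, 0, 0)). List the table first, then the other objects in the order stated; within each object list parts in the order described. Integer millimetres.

translate([0, 0, 655]) cube([1184, 531, 28]);
translate([69, 69, 0]) cylinder(h = 655, r = 45);
translate([1115, 69, 0]) cylinder(h = 655, r = 45);
translate([69, 462, 0]) cylinder(h = 655, r = 45);
translate([1115, 462, 0]) cylinder(h = 655, r = 45);
translate([371, 239, 683]) {
  cube([39, 53, 1452]);
  translate([403, 0, 0]) cube([39, 53, 1452]);
  translate([39, 0, 218]) cube([364, 53, 29]);
  translate([39, 0, 547]) cube([364, 53, 29]);
  translate([39, 0, 876]) cube([364, 53, 29]);
  translate([39, 0, 1205]) cube([364, 53, 29]);
}
translate([1414, 0, 0]) {
  translate([0, 0, 720]) cube([943, 907, 46]);
  translate([55, 55, 0]) cube([62, 62, 720]);
  translate([826, 55, 0]) cube([62, 62, 720]);
  translate([55, 790, 0]) cube([62, 62, 720]);
  translate([826, 790, 0]) cube([62, 62, 720]);
}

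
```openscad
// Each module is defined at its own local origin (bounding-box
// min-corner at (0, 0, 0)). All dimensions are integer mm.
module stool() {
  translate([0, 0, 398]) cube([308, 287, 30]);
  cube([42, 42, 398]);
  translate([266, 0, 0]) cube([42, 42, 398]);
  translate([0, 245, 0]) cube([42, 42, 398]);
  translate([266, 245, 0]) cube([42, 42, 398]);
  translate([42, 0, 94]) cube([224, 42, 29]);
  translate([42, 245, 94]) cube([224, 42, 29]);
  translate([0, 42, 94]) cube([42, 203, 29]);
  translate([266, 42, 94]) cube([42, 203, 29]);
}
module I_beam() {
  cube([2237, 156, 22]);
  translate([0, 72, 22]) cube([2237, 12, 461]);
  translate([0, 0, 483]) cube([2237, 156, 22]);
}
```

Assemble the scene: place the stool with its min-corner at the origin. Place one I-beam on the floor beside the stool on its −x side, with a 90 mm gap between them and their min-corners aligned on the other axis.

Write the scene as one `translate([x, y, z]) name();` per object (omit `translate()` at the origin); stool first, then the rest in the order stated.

stool();
translate([-2327, 0, 0]) I_beam();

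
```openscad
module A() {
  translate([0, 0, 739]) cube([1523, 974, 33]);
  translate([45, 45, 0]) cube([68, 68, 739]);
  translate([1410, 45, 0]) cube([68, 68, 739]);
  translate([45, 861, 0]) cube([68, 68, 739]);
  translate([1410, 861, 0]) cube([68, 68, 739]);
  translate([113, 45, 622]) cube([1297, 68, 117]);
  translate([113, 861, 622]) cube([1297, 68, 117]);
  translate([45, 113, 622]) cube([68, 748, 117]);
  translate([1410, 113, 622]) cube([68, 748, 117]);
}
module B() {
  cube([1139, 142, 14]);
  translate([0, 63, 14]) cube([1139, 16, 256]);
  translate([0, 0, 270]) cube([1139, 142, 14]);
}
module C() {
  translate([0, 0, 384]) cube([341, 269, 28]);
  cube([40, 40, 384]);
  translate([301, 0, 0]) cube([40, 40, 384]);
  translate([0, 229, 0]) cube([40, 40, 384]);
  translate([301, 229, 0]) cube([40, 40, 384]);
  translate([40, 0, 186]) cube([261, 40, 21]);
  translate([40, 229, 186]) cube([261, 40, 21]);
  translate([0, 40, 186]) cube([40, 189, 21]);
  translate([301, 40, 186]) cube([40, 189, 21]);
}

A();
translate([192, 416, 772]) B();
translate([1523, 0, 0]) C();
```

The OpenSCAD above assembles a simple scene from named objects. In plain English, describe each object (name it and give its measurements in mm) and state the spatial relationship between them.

A is a table with a 1523×974 mm rectangular top, 33 mm thick, top surface at z = 772 mm, supported by four 68×68 mm square legs, each inset 45 mm from the nearest pair of top edges, running from the floor. Four apron rails, 68 mm thick and 117 mm tall, run between adjacent legs with their top edges flush with the underside of the top and their outer faces flush with the legs' outer faces.

B is an I-beam lying along x, 1139 mm long. Overall section height 284 mm. Two flanges 142 mm wide (y) and 14 mm thick, one on the floor and one at the top; a web 16 mm thick runs between them, centred on the flange width.

C is a four-legged stool. The seat is a 341×269×28 mm slab whose top surface is at z = 412 mm; four square legs, each 40×40 mm in cross-section, run from the floor (z = 0) to the underside of the seat, each flush with a corner of the seat. Four stretchers, 40 mm wide and 21 mm tall, connect adjacent legs with their undersides at z = 186 mm, each running between the inner faces of the legs it joins and aligned with the legs' outer faces on the other axis.

The I-beam is on top of the table, centred. The stool is against the table's +x side, with their −y faces flush.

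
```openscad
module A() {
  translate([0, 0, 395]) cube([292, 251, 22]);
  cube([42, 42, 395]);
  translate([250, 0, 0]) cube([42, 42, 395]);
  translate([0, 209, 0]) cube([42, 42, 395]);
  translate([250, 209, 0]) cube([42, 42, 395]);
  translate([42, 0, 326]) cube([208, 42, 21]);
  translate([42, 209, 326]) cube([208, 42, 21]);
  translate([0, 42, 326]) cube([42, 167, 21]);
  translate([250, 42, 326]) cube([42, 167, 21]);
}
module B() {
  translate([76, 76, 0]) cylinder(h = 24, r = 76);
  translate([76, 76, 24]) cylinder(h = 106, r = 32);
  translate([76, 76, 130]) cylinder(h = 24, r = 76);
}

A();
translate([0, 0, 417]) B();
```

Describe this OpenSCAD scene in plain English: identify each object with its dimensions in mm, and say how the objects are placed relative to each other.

A is a four-legged stool. The seat is 292×251 mm, 22 mm thick, top at z = 417 mm. It stands on four square legs, each 42×42 mm in cross-section, from z = 0 to the seat underside, each flush with a corner of the seat. Four stretchers, 42 mm wide and 21 mm tall, connect adjacent legs with their undersides at z = 326 mm, each running between the inner faces of the legs it joins and aligned with the legs' outer faces on the other axis.

B is a spool: two coaxial disc flanges of radius 76 mm and thickness 24 mm, joined by a core cylinder of radius 32 mm and height 106 mm. The lower flange rests on z = 0 and the three cylinders share a vertical axis.

The spool is on top of the stool.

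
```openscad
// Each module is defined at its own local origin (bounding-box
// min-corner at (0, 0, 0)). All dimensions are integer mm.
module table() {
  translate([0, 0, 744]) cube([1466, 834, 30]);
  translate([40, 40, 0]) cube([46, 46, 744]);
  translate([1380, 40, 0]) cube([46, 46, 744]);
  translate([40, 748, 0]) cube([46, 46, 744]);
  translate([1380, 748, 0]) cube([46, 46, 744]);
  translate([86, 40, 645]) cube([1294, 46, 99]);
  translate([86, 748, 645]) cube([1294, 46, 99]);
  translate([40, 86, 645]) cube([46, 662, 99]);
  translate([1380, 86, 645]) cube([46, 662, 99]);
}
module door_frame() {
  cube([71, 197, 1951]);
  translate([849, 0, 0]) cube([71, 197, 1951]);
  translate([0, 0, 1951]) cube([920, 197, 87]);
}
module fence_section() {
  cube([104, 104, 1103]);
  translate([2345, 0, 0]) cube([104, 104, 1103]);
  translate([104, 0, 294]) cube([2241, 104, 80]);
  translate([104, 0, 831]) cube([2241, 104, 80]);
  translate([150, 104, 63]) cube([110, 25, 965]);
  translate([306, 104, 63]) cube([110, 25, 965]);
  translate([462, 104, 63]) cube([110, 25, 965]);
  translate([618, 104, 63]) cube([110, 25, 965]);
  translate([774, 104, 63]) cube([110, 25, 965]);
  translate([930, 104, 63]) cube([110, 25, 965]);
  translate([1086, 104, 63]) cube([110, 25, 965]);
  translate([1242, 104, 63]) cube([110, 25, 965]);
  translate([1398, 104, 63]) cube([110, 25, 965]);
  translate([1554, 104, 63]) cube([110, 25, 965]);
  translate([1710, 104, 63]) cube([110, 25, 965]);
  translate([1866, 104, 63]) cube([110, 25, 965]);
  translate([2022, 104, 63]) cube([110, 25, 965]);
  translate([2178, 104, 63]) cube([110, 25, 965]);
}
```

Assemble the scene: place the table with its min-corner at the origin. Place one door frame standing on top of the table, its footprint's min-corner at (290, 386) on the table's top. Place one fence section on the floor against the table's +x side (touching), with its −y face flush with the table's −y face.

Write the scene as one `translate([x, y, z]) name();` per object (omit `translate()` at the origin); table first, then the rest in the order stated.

table();
translate([290, 386, 774]) door_frame();
translate([1466, 0, 0]) fence_section();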